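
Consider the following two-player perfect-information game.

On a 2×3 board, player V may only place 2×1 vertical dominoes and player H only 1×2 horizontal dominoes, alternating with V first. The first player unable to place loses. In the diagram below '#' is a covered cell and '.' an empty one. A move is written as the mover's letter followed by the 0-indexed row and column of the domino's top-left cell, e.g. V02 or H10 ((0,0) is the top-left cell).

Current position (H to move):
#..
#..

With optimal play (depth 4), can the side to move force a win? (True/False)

H winning at [#../#..]: True

p1 H@[#../#..]: H01[###/#..]+1* H11[#../###]+1
p2 V@[###/#..] terminal -1; root [#../#..] d4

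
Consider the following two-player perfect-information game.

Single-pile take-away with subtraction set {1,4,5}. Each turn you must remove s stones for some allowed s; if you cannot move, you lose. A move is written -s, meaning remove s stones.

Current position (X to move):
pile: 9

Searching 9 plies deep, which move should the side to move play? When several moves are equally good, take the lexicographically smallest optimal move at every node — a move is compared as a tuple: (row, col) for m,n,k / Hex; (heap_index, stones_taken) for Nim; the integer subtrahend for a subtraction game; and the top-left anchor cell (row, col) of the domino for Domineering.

ply 1, X at 9 | -1=+1→8*; -4=-1→5; -5=-1→4
ply 2, O at 8 | -1=-1→7*; -4=-1→4; -5=-1→3
ply 3, X at 7 | -1=-1→6; -4=-1→3; -5=+1→2*
ply 4, O at 2 | -1=-1→1*
ply 5, X at 1 | -1=+1→0*
ply 6: 0 is terminal -1 (O); from 9 depth 9

X's best at [9]: -1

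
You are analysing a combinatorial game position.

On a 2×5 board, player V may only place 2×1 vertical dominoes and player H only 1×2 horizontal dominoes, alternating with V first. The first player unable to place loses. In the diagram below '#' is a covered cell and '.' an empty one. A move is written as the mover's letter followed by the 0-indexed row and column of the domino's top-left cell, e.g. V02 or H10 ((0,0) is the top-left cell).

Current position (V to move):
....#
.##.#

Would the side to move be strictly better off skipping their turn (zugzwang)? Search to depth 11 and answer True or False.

ply 1, V at ....#/.##.# | V00=-1→#...#/###.#*; V03=-1→...##/.####
ply 2, H at #...#/###.# | H01=-1→###.#/###.#; H02=+1→#.###/###.#*
ply 3: #.###/###.# is terminal -1 (V); from ....#/.##.# depth 11
pass branch (H moves first from the same position):
  | ply 1, H at ....#/.##.# | H00=-1→##..#/.##.#*; H01=-1→.##.#/.##.#; H02=-1→..###/.##.#
  | ply 2, V at ##..#/.##.# | V03=+1→##.##/.####*
  | ply 3: ##.##/.#### is terminal -1 (H); from ....#/.##.# depth 11
V moving scores -1; V passing scores +1

zugzwang(....#/.##.#, V) = True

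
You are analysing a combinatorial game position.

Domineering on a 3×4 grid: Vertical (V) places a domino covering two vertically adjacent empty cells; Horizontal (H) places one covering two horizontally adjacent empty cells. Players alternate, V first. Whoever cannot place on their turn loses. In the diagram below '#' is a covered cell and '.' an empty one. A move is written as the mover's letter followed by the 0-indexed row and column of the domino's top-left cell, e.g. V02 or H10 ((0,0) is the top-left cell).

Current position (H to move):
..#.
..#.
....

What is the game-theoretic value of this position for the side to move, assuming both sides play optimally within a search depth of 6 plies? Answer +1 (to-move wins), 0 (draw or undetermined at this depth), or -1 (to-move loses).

value(..#./..#./...., H) = +1

[..#./..#./....] H move#1: H00:-1/###./..#./...., H10:+1/..#./###./....*, H20:-1/..#./..#./##.., H21:-1/..#./..#./.##., H22:-1/..#./..#./..##
[..#./###./....] V move#2: V03:-1/..##/####/....*, V13:-1/..#./####/...#
[..##/####/....] H move#3: H00:+1/####/####/....*, H20:+1/..##/####/##.., H21:+1/..##/####/.##., H22:+1/..##/####/..##
[####/####/....] end (terminal -1, V#4); searched ..#./..#./.... to 6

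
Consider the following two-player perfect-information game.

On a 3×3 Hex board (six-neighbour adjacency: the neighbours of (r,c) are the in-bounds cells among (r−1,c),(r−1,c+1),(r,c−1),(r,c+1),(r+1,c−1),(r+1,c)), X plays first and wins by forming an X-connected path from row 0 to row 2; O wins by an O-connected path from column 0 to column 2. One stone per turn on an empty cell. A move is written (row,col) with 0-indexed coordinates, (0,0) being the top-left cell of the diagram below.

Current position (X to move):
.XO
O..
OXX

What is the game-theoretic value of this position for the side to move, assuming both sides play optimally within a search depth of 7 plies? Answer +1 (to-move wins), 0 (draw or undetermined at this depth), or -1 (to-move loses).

p1 X@[.XO/O../OXX]: (0,0)[XXO/O../OXX]-1 (1,1)[.XO/OX./OXX]+1* (1,2)[.XO/O.X/OXX]-1
p2 O@[.XO/OX./OXX] terminal -1; root [.XO/O../OXX] d7

value(.XO/O../OXX, X) = +1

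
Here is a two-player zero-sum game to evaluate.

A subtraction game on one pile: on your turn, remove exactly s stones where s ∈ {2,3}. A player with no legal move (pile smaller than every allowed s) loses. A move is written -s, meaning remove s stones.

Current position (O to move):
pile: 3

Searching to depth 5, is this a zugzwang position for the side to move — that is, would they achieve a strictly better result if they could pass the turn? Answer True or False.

zugzwang(3, O) = False

p1 O@[3]: -2[1]+1* -3[0]+1
p2 X@[1] terminal -1; root [3] d5
if O skipped the turn, X would face:
~ p1 X@[3]: -2[1]+1* -3[0]+1
~ p2 O@[1] terminal -1; root [3] d5
compare (O): move=+1 vs pass=-1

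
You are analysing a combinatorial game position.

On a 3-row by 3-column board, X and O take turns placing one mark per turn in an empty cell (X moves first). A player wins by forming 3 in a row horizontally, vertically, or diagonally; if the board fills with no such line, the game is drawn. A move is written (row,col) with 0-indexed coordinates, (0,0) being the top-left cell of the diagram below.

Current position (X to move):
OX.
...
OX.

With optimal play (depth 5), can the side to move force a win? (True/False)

X winning at [OX./.../OX.]: True

ply 1, X at OX./.../OX. | (0,2)=-1→OXX/.../OX.; (1,0)=-1→OX./X../OX.; (1,1)=+1→OX./.X./OX.*; (1,2)=-1→OX./..X/OX.; (2,2)=-1→OX./.../OXX
ply 2: OX./.X./OX. is terminal -1 (O); from OX./.../OX. depth 5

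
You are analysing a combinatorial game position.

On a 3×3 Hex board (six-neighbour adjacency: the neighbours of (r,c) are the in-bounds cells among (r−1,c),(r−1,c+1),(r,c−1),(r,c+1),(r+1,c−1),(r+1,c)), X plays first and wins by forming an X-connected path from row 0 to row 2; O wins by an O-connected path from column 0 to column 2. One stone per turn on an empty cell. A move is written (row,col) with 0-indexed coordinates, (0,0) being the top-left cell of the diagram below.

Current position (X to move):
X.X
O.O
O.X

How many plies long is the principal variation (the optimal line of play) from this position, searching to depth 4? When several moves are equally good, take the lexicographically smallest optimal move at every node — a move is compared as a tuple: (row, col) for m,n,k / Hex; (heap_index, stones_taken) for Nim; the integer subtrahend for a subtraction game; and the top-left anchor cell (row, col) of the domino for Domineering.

PV length from [X.X/O.O/O.X]: 2 plies

[X.X/O.O/O.X] X move#1: (0,1):-1/XXX/O.O/O.X*, (1,1):-1/X.X/OXO/O.X, (2,1):-1/X.X/O.O/OXX
[XXX/O.O/O.X] O move#2: (1,1):+1/XXX/OOO/O.X*, (2,1):+1/XXX/O.O/OOX
[XXX/OOO/O.X] end (terminal -1, X#3); searched X.X/O.O/O.X to 4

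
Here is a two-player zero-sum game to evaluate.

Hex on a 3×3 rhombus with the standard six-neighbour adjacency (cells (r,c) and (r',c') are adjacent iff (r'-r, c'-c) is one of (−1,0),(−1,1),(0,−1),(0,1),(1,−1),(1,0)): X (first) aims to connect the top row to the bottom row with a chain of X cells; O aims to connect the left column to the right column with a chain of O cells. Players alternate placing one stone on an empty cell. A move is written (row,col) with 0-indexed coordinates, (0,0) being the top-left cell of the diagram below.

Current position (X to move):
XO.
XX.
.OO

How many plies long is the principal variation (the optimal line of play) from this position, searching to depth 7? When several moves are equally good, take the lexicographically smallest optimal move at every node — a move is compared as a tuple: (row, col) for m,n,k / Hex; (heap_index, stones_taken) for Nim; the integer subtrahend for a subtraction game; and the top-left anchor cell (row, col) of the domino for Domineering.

PV length from [XO./XX./.OO]: 1 ply

[XO./XX./.OO] X move#1: (0,2):-1/XOX/XX./.OO, (1,2):-1/XO./XXX/.OO, (2,0):+1/XO./XX./XOO*
[XO./XX./XOO] end (terminal -1, O#2); searched XO./XX./.OO to 7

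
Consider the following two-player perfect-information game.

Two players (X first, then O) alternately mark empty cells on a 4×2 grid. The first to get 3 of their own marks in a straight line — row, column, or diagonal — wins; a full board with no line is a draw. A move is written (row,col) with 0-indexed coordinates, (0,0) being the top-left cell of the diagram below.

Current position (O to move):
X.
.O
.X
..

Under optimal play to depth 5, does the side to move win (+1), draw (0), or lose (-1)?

value(X./.O/.X/.., O) = 0

p1 O@[X./.O/.X/..]: (0,1)[XO/.O/.X/..]+0* (1,0)[X./OO/.X/..]+0 (2,0)[X./.O/OX/..]+0 (3,0)[X./.O/.X/O.]+0 (3,1)[X./.O/.X/.O]+0
p2 X@[XO/.O/.X/..]: (1,0)[XO/XO/.X/..]+0* (2,0)[XO/.O/XX/..]+0 (3,0)[XO/.O/.X/X.]+0 (3,1)[XO/.O/.X/.X]+0
p3 O@[XO/XO/.X/..]: (2,0)[XO/XO/OX/..]+0* (3,0)[XO/XO/.X/O.]-1 (3,1)[XO/XO/.X/.O]-1
p4 X@[XO/XO/OX/..]: (3,0)[XO/XO/OX/X.]+0* (3,1)[XO/XO/OX/.X]+0
p5 O@[XO/XO/OX/X.]: (3,1)[XO/XO/OX/XO]+0*
p6 X@[XO/XO/OX/XO] terminal +0; root [X./.O/.X/..] d5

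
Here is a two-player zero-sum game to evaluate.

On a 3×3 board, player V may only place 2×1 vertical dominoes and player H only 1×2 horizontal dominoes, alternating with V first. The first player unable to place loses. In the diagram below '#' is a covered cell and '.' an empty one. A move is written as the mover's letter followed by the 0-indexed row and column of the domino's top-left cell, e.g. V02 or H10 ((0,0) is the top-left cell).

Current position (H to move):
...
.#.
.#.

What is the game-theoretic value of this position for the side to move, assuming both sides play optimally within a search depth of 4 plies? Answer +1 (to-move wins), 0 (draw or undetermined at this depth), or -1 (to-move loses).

value(.../.#./.#., H) = -1

p1 H@[.../.#./.#.]: H00[##./.#./.#.]-1* H01[.##/.#./.#.]-1
p2 V@[##./.#./.#.]: V02[###/.##/.#.]+1* V10[##./##./##.]+1 V12[##./.##/.##]+1
p3 H@[###/.##/.#.] terminal -1; root [.../.#./.#.] d4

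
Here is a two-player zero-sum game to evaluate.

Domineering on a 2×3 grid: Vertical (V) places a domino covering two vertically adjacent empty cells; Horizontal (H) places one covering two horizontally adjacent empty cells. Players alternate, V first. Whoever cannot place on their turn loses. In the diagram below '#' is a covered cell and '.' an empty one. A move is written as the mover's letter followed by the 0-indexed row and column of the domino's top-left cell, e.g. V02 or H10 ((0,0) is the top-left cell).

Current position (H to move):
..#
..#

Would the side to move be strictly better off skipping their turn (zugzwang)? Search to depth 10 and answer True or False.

ply 1, H at ..#/..# | H00=+1→###/..#*; H10=+1→..#/###
ply 2: ###/..# is terminal -1 (V); from ..#/..# depth 10
pass branch (V moves first from the same position):
  | ply 1, V at ..#/..# | V00=+1→#.#/#.#*; V01=+1→.##/.##
  | ply 2: #.#/#.# is terminal -1 (H); from ..#/..# depth 10
H moving scores +1; H passing scores -1

zugzwang(..#/..#, H) = False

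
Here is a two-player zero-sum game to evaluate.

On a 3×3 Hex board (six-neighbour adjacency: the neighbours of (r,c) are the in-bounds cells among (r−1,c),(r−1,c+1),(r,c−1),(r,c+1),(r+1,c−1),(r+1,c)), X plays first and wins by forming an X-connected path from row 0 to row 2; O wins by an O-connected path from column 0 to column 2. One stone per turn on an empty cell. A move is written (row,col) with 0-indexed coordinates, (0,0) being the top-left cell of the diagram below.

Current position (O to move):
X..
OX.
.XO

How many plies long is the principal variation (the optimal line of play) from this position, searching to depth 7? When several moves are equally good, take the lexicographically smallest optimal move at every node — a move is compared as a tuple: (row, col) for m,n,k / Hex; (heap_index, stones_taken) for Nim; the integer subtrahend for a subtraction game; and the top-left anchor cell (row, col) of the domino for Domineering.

ply 1, O at X../OX./.XO | (0,1)=-1→XO./OX./.XO*; (0,2)=-1→X.O/OX./.XO; (1,2)=-1→X../OXO/.XO; (2,0)=-1→X../OX./OXO
ply 2, X at XO./OX./.XO | (0,2)=+1→XOX/OX./.XO*; (1,2)=-1→XO./OXX/.XO; (2,0)=-1→XO./OX./XXO
ply 3: XOX/OX./.XO is terminal -1 (O); from X../OX./.XO depth 7

PV length from [X../OX./.XO]: 2 plies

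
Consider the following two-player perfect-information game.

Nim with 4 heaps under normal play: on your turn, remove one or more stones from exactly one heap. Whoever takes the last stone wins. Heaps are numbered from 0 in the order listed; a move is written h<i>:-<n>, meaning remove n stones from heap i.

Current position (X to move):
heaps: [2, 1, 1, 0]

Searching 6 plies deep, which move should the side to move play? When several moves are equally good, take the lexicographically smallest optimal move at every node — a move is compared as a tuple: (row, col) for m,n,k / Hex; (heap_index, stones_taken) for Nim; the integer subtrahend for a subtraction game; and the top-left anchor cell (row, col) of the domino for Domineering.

p1 X@[(2,1,1,0)]: h0:-1[(1,1,1,0)]-1 h0:-2[(0,1,1,0)]+1* h1:-1[(2,0,1,0)]-1 h2:-1[(2,1,0,0)]-1
p2 O@[(0,1,1,0)]: h1:-1[(0,0,1,0)]-1* h2:-1[(0,1,0,0)]-1
p3 X@[(0,0,1,0)]: h2:-1[(0,0,0,0)]+1*
p4 O@[(0,0,0,0)] terminal -1; root [(2,1,1,0)] d6

X's best at [(2,1,1,0)]: h0:-2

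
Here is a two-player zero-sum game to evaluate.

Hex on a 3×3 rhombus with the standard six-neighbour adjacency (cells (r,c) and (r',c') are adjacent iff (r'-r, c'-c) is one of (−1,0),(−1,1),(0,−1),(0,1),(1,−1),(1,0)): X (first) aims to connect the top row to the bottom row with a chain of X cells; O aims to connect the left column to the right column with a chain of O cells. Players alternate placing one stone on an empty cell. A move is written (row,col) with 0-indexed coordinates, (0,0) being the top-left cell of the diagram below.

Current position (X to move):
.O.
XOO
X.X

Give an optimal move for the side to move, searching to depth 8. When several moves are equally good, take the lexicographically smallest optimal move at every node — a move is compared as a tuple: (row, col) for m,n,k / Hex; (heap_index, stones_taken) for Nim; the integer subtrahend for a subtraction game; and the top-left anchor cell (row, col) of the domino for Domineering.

p1 X@[.O./XOO/X.X]: (0,0)[XO./XOO/X.X]+1* (0,2)[.OX/XOO/X.X]-1 (2,1)[.O./XOO/XXX]-1
p2 O@[XO./XOO/X.X] terminal -1; root [.O./XOO/X.X] d8

X's best at [.O./XOO/X.X]: (0,0)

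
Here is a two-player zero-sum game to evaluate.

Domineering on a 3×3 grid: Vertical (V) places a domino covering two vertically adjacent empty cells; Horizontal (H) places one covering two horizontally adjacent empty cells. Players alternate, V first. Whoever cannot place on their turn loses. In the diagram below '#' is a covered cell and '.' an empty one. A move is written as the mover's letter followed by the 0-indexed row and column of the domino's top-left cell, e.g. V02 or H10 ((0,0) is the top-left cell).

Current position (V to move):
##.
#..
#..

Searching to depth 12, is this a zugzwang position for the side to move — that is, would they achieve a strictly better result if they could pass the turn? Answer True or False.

zugzwang(##./#../#.., V) = False

ply 1, V at ##./#../#.. | V02=-1→###/#.#/#..; V11=+1→##./##./##.*; V12=+1→##./#.#/#.#
ply 2: ##./##./##. is terminal -1 (H); from ##./#../#.. depth 12
suppose V passes — search the same position with H to move:
pass> ply 1, H at ##./#../#.. | H11=+1→##./###/#..*; H21=-1→##./#../###
pass> ply 2: ##./###/#.. is terminal -1 (V); from ##./#../#.. depth 12
for V: play +1, pass -1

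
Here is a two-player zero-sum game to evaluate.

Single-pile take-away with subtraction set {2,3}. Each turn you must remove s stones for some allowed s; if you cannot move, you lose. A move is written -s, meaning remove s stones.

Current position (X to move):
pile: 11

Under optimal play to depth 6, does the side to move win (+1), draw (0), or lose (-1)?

value(11, X) = -1

ply 1, X at 11 | -2=-1→9*; -3=-1→8
ply 2, O at 9 | -2=-1→7; -3=+1→6*
ply 3, X at 6 | -2=-1→4*; -3=-1→3
ply 4, O at 4 | -2=-1→2; -3=+1→1*
ply 5: 1 is terminal -1 (X); from 11 depth 6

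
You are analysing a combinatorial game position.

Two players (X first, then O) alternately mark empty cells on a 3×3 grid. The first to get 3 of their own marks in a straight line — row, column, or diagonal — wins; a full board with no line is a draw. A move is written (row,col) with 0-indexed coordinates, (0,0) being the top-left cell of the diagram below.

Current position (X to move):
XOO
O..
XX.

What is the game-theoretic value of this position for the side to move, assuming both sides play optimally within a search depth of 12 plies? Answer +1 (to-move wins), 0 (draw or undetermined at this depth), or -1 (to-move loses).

value(XOO/O../XX., X) = +1

p1 X@[XOO/O../XX.]: (1,1)[XOO/OX./XX.]+0 (1,2)[XOO/O.X/XX.]+0 (2,2)[XOO/O../XXX]+1*
p2 O@[XOO/O../XXX] terminal -1; root [XOO/O../XX.] d12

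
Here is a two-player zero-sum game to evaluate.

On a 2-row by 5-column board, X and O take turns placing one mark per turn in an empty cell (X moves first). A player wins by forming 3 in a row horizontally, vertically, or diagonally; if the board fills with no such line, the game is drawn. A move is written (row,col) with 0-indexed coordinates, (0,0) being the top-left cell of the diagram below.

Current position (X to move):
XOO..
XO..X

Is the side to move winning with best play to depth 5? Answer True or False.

[XOO../XO..X] X move#1: (0,3):+0/XOOX./XO..X*, (0,4):-1/XOO.X/XO..X, (1,2):-1/XOO../XOX.X, (1,3):-1/XOO../XO.XX
[XOOX./XO..X] O move#2: (0,4):+0/XOOXO/XO..X*, (1,2):+0/XOOX./XOO.X, (1,3):+0/XOOX./XO.OX
[XOOXO/XO..X] X move#3: (1,2):+0/XOOXO/XOX.X*, (1,3):+0/XOOXO/XO.XX
[XOOXO/XOX.X] O move#4: (1,3):+0/XOOXO/XOXOX*
[XOOXO/XOXOX] end (terminal +0, X#5); searched XOO../XO..X to 5

X winning at [XOO../XO..X]: False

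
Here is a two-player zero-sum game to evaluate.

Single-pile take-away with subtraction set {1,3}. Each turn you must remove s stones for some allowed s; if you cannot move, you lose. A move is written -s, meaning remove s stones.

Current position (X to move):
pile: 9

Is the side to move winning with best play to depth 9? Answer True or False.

[9] X move#1: -1:+1/8*, -3:+1/6
[8] O move#2: -1:-1/7*, -3:-1/5
[7] X move#3: -1:+1/6*, -3:+1/4
[6] O move#4: -1:-1/5*, -3:-1/3
[5] X move#5: -1:+1/4*, -3:+1/2
[4] O move#6: -1:-1/3*, -3:-1/1
[3] X move#7: -1:+1/2*, -3:+1/0
[2] O move#8: -1:-1/1*
[1] X move#9: -1:+1/0*
[0] end (terminal -1, O#10); searched 9 to 9

X winning at [9]: True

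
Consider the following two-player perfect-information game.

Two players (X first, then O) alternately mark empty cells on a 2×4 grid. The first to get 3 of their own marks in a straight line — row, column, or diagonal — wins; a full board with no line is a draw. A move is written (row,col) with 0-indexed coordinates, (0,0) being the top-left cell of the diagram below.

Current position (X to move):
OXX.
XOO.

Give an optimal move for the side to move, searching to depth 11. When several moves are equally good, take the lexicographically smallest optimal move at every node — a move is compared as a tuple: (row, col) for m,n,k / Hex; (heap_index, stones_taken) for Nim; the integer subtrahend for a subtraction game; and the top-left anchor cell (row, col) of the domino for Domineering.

X's best at [OXX./XOO.]: (0,3)

ply 1, X at OXX./XOO. | (0,3)=+1→OXXX/XOO.*; (1,3)=+0→OXX./XOOX
ply 2: OXXX/XOO. is terminal -1 (O); from OXX./XOO. depth 11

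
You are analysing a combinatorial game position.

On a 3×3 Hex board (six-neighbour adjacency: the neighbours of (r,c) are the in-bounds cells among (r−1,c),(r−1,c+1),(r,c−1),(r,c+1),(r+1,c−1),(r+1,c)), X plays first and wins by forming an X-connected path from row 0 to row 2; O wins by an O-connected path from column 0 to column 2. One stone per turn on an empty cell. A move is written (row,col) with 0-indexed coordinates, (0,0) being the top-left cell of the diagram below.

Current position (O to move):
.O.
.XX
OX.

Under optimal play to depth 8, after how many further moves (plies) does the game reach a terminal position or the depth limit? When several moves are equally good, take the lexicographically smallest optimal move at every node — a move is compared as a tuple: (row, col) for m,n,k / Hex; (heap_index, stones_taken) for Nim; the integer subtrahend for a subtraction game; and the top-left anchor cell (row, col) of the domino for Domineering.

PV length from [.O./.XX/OX.]: 3 plies

ply 1, O at .O./.XX/OX. | (0,0)=-1→OO./.XX/OX.; (0,2)=+1→.OO/.XX/OX.*; (1,0)=-1→.O./OXX/OX.; (2,2)=-1→.O./.XX/OXO
ply 2, X at .OO/.XX/OX. | (0,0)=-1→XOO/.XX/OX.*; (1,0)=-1→.OO/XXX/OX.; (2,2)=-1→.OO/.XX/OXX
ply 3, O at XOO/.XX/OX. | (1,0)=+1→XOO/OXX/OX.*; (2,2)=-1→XOO/.XX/OXO
ply 4: XOO/OXX/OX. is terminal -1 (X); from .O./.XX/OX. depth 8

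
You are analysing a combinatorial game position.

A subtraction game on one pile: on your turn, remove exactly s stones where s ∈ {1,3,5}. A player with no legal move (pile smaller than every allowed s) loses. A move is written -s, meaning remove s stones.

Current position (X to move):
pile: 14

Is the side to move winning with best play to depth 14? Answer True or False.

X winning at [14]: False

p1 X@[14]: -1[13]-1* -3[11]-1 -5[9]-1
p2 O@[13]: -1[12]+1* -3[10]+1 -5[8]+1
p3 X@[12]: -1[11]-1* -3[9]-1 -5[7]-1
p4 O@[11]: -1[10]+1* -3[8]+1 -5[6]+1
p5 X@[10]: -1[9]-1* -3[7]-1 -5[5]-1
p6 O@[9]: -1[8]+1* -3[6]+1 -5[4]+1
p7 X@[8]: -1[7]-1* -3[5]-1 -5[3]-1
p8 O@[7]: -1[6]+1* -3[4]+1 -5[2]+1
p9 X@[6]: -1[5]-1* -3[3]-1 -5[1]-1
p10 O@[5]: -1[4]+1* -3[2]+1 -5[0]+1
p11 X@[4]: -1[3]-1* -3[1]-1
p12 O@[3]: -1[2]+1* -3[0]+1
p13 X@[2]: -1[1]-1*
p14 O@[1]: -1[0]+1*
p15 X@[0] terminal -1; root [14] d14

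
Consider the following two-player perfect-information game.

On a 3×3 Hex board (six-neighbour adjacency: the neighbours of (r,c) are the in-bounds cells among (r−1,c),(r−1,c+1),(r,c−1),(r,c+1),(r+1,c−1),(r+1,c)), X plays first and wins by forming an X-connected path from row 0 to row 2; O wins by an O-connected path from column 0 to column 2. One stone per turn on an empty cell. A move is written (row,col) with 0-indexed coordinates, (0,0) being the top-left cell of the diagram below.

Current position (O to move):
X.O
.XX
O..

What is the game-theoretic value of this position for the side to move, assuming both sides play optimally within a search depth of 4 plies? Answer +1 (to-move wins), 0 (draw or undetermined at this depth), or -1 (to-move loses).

ply 1, O at X.O/.XX/O.. | (0,1)=-1→XOO/.XX/O..*; (1,0)=-1→X.O/OXX/O..; (2,1)=-1→X.O/.XX/OO.; (2,2)=-1→X.O/.XX/O.O
ply 2, X at XOO/.XX/O.. | (1,0)=+1→XOO/XXX/O..*; (2,1)=-1→XOO/.XX/OX.; (2,2)=-1→XOO/.XX/O.X
ply 3, O at XOO/XXX/O.. | (2,1)=-1→XOO/XXX/OO.*; (2,2)=-1→XOO/XXX/O.O
ply 4, X at XOO/XXX/OO. | (2,2)=+1→XOO/XXX/OOX*
ply 5: XOO/XXX/OOX is terminal -1 (O); from X.O/.XX/O.. depth 4

value(X.O/.XX/O.., O) = -1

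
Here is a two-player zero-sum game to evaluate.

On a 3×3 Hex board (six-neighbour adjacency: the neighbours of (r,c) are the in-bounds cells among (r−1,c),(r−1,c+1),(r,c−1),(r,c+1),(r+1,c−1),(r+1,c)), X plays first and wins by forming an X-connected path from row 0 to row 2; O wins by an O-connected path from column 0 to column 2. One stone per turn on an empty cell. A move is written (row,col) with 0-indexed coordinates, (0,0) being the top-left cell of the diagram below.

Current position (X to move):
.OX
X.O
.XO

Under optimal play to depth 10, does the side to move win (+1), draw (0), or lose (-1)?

ply 1, X at .OX/X.O/.XO | (0,0)=+1→XOX/X.O/.XO*; (1,1)=+1→.OX/XXO/.XO; (2,0)=+1→.OX/X.O/XXO
ply 2, O at XOX/X.O/.XO | (1,1)=-1→XOX/XOO/.XO*; (2,0)=-1→XOX/X.O/OXO
ply 3, X at XOX/XOO/.XO | (2,0)=+1→XOX/XOO/XXO*
ply 4: XOX/XOO/XXO is terminal -1 (O); from .OX/X.O/.XO depth 10

value(.OX/X.O/.XO, X) = +1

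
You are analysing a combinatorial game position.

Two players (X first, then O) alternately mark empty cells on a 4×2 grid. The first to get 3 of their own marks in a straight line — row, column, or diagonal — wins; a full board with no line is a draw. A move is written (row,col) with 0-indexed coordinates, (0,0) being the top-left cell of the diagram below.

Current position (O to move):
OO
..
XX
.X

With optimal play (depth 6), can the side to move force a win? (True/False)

ply 1, O at OO/../XX/.X | (1,0)=-1→OO/O./XX/.X; (1,1)=+0→OO/.O/XX/.X*; (3,0)=-1→OO/../XX/OX
ply 2, X at OO/.O/XX/.X | (1,0)=+0→OO/XO/XX/.X*; (3,0)=+0→OO/.O/XX/XX
ply 3, O at OO/XO/XX/.X | (3,0)=+0→OO/XO/XX/OX*
ply 4: OO/XO/XX/OX is terminal +0 (X); from OO/../XX/.X depth 6

O winning at [OO/../XX/.X]: False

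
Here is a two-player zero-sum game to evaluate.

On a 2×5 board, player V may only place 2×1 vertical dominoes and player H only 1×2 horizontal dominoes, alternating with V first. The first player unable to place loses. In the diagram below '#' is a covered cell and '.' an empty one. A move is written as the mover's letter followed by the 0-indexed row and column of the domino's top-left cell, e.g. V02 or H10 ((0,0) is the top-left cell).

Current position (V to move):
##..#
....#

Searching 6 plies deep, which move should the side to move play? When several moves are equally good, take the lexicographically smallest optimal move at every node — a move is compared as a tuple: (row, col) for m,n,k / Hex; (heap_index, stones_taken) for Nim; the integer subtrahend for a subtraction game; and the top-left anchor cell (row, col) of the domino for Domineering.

V's best at [##..#/....#]: V02

[##..#/....#] V move#1: V02:+1/###.#/..#.#*, V03:-1/##.##/...##
[###.#/..#.#] H move#2: H10:-1/###.#/###.#*
[###.#/###.#] V move#3: V03:+1/#####/#####*
[#####/#####] end (terminal -1, H#4); searched ##..#/....# to 6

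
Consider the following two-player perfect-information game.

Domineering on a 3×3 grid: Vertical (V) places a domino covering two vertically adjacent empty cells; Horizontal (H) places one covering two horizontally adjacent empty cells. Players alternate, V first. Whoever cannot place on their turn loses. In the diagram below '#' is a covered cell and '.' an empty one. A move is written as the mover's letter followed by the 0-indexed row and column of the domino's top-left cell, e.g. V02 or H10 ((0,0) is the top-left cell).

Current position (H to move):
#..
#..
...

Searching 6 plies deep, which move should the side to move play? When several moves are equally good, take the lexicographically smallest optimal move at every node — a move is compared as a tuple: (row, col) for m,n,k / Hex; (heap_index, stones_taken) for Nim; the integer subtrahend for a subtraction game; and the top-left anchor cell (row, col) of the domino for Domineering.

[#../#../...] H move#1: H01:-1/###/#../..., H11:+1/#../###/...*, H20:-1/#../#../##., H21:-1/#../#../.##
[#../###/...] end (terminal -1, V#2); searched #../#../... to 6

H's best at [#../#../...]: H11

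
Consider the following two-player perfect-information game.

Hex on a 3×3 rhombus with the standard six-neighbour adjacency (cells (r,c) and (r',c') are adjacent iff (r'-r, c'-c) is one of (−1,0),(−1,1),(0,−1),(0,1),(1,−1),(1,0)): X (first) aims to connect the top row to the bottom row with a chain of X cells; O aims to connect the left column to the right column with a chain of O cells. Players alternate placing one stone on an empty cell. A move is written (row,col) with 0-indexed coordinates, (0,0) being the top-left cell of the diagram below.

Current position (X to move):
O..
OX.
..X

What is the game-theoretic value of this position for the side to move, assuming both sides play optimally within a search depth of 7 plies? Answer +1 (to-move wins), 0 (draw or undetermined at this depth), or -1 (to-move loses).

value(O../OX./..X, X) = +1

p1 X@[O../OX./..X]: (0,1)[OX./OX./..X]+1* (0,2)[O.X/OX./..X]+1 (1,2)[O../OXX/..X]+1 (2,0)[O../OX./X.X]+1 (2,1)[O../OX./.XX]+1
p2 O@[OX./OX./..X]: (0,2)[OXO/OX./..X]-1* (1,2)[OX./OXO/..X]-1 (2,0)[OX./OX./O.X]-1 (2,1)[OX./OX./.OX]-1
p3 X@[OXO/OX./..X]: (1,2)[OXO/OXX/..X]+1* (2,0)[OXO/OX./X.X]+1 (2,1)[OXO/OX./.XX]+1
p4 O@[OXO/OXX/..X] terminal -1; root [O../OX./..X] d7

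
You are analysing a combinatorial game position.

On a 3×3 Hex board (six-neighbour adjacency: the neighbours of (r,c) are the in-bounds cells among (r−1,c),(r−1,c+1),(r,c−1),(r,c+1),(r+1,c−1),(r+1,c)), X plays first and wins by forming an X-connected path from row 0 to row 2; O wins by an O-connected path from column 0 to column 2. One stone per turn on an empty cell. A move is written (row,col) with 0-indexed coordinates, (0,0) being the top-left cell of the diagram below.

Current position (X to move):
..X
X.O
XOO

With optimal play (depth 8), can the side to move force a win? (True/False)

X winning at [..X/X.O/XOO]: True

p1 X@[..X/X.O/XOO]: (0,0)[X.X/X.O/XOO]+1* (0,1)[.XX/X.O/XOO]+1 (1,1)[..X/XXO/XOO]+1
p2 O@[X.X/X.O/XOO] terminal -1; root [..X/X.O/XOO] d8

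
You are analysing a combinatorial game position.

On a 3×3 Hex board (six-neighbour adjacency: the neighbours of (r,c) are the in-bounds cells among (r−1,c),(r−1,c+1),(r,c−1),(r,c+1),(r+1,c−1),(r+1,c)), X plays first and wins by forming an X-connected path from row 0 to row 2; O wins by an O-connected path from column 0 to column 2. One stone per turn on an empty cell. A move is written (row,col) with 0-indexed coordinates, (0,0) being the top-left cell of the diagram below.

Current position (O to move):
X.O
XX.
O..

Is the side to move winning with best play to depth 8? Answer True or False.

[X.O/XX./O..] O move#1: (0,1):-1/XOO/XX./O.., (1,2):-1/X.O/XXO/O.., (2,1):+1/X.O/XX./OO.*, (2,2):-1/X.O/XX./O.O
[X.O/XX./OO.] X move#2: (0,1):-1/XXO/XX./OO.*, (1,2):-1/X.O/XXX/OO., (2,2):-1/X.O/XX./OOX
[XXO/XX./OO.] O move#3: (1,2):+1/XXO/XXO/OO.*, (2,2):+1/XXO/XX./OOO
[XXO/XXO/OO.] end (terminal -1, X#4); searched X.O/XX./O.. to 8

O winning at [X.O/XX./O..]: True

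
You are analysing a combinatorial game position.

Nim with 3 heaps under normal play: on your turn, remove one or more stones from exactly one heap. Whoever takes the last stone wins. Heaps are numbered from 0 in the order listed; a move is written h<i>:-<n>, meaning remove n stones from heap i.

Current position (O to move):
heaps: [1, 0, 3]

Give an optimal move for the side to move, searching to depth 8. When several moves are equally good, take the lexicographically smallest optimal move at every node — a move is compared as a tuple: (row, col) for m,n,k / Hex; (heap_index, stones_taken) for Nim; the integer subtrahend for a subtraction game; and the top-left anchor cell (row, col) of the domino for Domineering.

O's best at [(1,0,3)]: h2:-2

[(1,0,3)] O move#1: h0:-1:-1/(0,0,3), h2:-1:-1/(1,0,2), h2:-2:+1/(1,0,1)*, h2:-3:-1/(1,0,0)
[(1,0,1)] X move#2: h0:-1:-1/(0,0,1)*, h2:-1:-1/(1,0,0)
[(0,0,1)] O move#3: h2:-1:+1/(0,0,0)*
[(0,0,0)] end (terminal -1, X#4); searched (1,0,3) to 8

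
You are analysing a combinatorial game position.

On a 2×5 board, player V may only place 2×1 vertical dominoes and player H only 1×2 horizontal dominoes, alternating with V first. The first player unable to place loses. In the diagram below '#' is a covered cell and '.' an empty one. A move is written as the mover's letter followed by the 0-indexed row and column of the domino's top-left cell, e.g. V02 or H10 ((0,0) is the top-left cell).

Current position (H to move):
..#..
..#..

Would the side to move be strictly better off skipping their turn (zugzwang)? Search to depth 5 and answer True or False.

zugzwang(..#../..#.., H) = True

[..#../..#..] H move#1: H00:-1/###../..#..*, H03:-1/..###/..#.., H10:-1/..#../###.., H13:-1/..#../..###
[###../..#..] V move#2: V03:+1/####./..##.*, V04:+1/###.#/..#.#
[####./..##.] H move#3: H10:-1/####./####.*
[####./####.] V move#4: V04:+1/#####/#####*
[#####/#####] end (terminal -1, H#5); searched ..#../..#.. to 5
pass branch (V moves first from the same position):
  | [..#../..#..] V move#1: V00:-1/#.#../#.#..*, V01:-1/.##../.##.., V03:-1/..##./..##., V04:-1/..#.#/..#.#
  | [#.#../#.#..] H move#2: H03:+1/#.###/#.#..*, H13:+1/#.#../#.###
  | [#.###/#.#..] V move#3: V01:-1/#####/###..*
  | [#####/###..] H move#4: H13:+1/#####/#####*
  | [#####/#####] end (terminal -1, V#5); searched ..#../..#.. to 5
H moving scores -1; H passing scores +1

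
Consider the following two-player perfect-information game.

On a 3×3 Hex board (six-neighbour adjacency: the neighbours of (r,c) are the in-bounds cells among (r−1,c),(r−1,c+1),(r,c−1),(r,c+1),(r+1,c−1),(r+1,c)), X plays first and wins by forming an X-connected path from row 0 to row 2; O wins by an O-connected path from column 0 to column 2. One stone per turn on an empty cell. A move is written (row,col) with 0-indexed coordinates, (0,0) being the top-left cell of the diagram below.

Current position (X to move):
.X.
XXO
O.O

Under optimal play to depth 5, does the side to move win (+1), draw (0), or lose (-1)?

value(.X./XXO/O.O, X) = +1

ply 1, X at .X./XXO/O.O | (0,0)=-1→XX./XXO/O.O; (0,2)=-1→.XX/XXO/O.O; (2,1)=+1→.X./XXO/OXO*
ply 2: .X./XXO/OXO is terminal -1 (O); from .X./XXO/O.O depth 5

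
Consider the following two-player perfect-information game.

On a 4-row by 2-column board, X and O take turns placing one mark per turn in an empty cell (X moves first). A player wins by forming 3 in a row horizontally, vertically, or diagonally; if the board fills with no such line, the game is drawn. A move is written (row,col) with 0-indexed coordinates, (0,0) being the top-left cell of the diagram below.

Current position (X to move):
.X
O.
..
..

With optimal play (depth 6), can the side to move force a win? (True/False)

X winning at [.X/O./../..]: False

ply 1, X at .X/O./../.. | (0,0)=+0→XX/O./../..*; (1,1)=+0→.X/OX/../..; (2,0)=+0→.X/O./X./..; (2,1)=+0→.X/O./.X/..; (3,0)=+0→.X/O./../X.; (3,1)=-1→.X/O./../.X
ply 2, O at XX/O./../.. | (1,1)=+0→XX/OO/../..*; (2,0)=+0→XX/O./O./..; (2,1)=+0→XX/O./.O/..; (3,0)=+0→XX/O./../O.; (3,1)=+0→XX/O./../.O
ply 3, X at XX/OO/../.. | (2,0)=+0→XX/OO/X./..*; (2,1)=+0→XX/OO/.X/..; (3,0)=+0→XX/OO/../X.; (3,1)=+0→XX/OO/../.X
ply 4, O at XX/OO/X./.. | (2,1)=+0→XX/OO/XO/..*; (3,0)=+0→XX/OO/X./O.; (3,1)=+0→XX/OO/X./.O
ply 5, X at XX/OO/XO/.. | (3,0)=-1→XX/OO/XO/X.; (3,1)=+0→XX/OO/XO/.X*
ply 6, O at XX/OO/XO/.X | (3,0)=+0→XX/OO/XO/OX*
ply 7: XX/OO/XO/OX is terminal +0 (X); from .X/O./../.. depth 6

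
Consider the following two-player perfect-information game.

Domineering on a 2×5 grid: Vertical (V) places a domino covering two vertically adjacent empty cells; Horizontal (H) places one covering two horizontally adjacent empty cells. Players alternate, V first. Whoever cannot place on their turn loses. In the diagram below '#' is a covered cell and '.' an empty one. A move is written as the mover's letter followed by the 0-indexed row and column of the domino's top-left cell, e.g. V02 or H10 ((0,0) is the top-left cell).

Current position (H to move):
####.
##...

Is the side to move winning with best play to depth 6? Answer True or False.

H winning at [####./##...]: True

ply 1, H at ####./##... | H12=-1→####./####.; H13=+1→####./##.##*
ply 2: ####./##.## is terminal -1 (V); from ####./##... depth 6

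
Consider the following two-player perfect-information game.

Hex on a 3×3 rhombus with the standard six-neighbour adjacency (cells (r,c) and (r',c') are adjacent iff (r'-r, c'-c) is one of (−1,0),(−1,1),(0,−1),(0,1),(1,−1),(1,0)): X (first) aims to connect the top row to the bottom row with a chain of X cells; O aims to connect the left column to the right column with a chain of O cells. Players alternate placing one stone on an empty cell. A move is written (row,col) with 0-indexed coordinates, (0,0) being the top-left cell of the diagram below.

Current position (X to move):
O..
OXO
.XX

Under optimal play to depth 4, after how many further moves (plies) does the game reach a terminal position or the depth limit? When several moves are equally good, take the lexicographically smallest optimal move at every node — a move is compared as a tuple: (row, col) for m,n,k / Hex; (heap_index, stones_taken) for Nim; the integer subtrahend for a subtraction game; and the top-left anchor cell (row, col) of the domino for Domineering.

ply 1, X at O../OXO/.XX | (0,1)=+1→OX./OXO/.XX*; (0,2)=+1→O.X/OXO/.XX; (2,0)=+1→O../OXO/XXX
ply 2: OX./OXO/.XX is terminal -1 (O); from O../OXO/.XX depth 4

PV length from [O../OXO/.XX]: 1 ply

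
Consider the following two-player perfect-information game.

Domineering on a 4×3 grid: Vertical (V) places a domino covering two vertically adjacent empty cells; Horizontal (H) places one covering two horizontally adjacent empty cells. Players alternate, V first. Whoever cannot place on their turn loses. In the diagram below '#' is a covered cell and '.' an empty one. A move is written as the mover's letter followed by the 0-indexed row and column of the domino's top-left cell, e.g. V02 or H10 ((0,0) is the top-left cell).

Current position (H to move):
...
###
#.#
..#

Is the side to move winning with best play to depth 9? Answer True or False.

H winning at [.../###/#.#/..#]: True

ply 1, H at .../###/#.#/..# | H00=-1→##./###/#.#/..#; H01=-1→.##/###/#.#/..#; H30=+1→.../###/#.#/###*
ply 2: .../###/#.#/### is terminal -1 (V); from .../###/#.#/..# depth 9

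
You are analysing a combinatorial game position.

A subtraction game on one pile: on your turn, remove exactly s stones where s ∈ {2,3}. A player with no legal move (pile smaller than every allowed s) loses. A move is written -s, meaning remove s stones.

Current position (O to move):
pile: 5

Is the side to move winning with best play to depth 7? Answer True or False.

p1 O@[5]: -2[3]-1* -3[2]-1
p2 X@[3]: -2[1]+1* -3[0]+1
p3 O@[1] terminal -1; root [5] d7

O winning at [5]: False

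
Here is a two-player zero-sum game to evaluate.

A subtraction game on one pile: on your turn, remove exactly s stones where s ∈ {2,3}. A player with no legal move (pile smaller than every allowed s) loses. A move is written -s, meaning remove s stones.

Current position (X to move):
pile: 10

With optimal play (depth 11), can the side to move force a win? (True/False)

X winning at [10]: False

[10] X move#1: -2:-1/8*, -3:-1/7
[8] O move#2: -2:+1/6*, -3:+1/5
[6] X move#3: -2:-1/4*, -3:-1/3
[4] O move#4: -2:-1/2, -3:+1/1*
[1] end (terminal -1, X#5); searched 10 to 11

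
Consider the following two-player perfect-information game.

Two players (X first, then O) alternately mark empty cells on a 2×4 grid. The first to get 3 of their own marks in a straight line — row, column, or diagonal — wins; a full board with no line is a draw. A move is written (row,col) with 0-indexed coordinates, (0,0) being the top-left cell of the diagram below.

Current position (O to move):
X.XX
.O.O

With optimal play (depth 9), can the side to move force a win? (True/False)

p1 O@[X.XX/.O.O]: (0,1)[XOXX/.O.O]+0 (1,0)[X.XX/OO.O]-1 (1,2)[X.XX/.OOO]+1*
p2 X@[X.XX/.OOO] terminal -1; root [X.XX/.O.O] d9

O winning at [X.XX/.O.O]: True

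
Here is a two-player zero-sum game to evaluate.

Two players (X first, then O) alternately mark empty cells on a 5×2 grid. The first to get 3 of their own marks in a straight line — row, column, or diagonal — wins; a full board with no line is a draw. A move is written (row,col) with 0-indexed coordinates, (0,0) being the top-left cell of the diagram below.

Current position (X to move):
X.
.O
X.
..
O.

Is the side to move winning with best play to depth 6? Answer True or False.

ply 1, X at X./.O/X./../O. | (0,1)=+0→XX/.O/X./../O.; (1,0)=+1→X./XO/X./../O.*; (2,1)=+0→X./.O/XX/../O.; (3,0)=+0→X./.O/X./X./O.; (3,1)=+0→X./.O/X./.X/O.; (4,1)=+0→X./.O/X./../OX
ply 2: X./XO/X./../O. is terminal -1 (O); from X./.O/X./../O. depth 6

X winning at [X./.O/X./../O.]: True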